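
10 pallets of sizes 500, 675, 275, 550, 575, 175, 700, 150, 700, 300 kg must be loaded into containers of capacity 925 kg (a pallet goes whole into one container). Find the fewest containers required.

6

Total = 700 + 700 + 675 + 575 + 550 + 500 + 300 + 275 + 175 + 150 = 4600 kg.
Lower bound: ⌈4600/925⌉ = 5 containers.
Also, 6 pallets each exceed 925/2 kg, and no two of those can share a container, so at least 6 containers are needed.
A packing using 6 containers:
  container 1: 700 + 175 = 875
  container 2: 700 + 150 = 850
  container 3: 675 = 675
  container 4: 575 + 300 = 875
  container 5: 550 + 275 = 825
  container 6: 500 = 500
This matches the lower bound, so 6 is optimal.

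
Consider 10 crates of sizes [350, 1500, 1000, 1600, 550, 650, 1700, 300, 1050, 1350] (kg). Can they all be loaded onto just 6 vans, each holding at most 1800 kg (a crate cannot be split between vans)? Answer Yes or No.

A valid assignment using 6 vans:
  van 1: 1700 = 1700
  van 2: 1600 = 1600
  van 3: 1500 + 300 = 1800
  van 4: 1350 + 350 = 1700
  van 5: 1050 + 650 = 1700
  van 6: 1000 + 550 = 1550
Every load is within 1800 kg, so 6 vans suffice.

Yes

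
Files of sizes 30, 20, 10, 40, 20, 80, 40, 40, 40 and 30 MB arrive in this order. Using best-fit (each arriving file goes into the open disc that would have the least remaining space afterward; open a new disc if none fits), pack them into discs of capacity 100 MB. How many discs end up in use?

4

  30 → disc 1 (new)  [load 30/100]
  20 → disc 1  [load 50/100]
  10 → disc 1  [load 60/100]
  40 → disc 1  [load 100/100]
  20 → disc 2 (new)  [load 20/100]
  80 → disc 2  [load 100/100]
  40 → disc 3 (new)  [load 40/100]
  40 → disc 3  [load 80/100]
  40 → disc 4 (new)  [load 40/100]
  30 → disc 4  [load 70/100]
4 discs opened.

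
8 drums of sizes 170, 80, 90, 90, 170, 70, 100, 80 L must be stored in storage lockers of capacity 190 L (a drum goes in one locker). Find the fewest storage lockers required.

5

Total = 170 + 170 + 100 + 90 + 90 + 80 + 80 + 70 = 850 L.
Lower bound: ⌈850/190⌉ = 5 storage lockers.
A packing using 5 storage lockers:
  locker 1: 170 = 170
  locker 2: 170 = 170
  locker 3: 100 + 90 = 190
  locker 4: 90 + 80 = 170
  locker 5: 80 + 70 = 150
This matches the lower bound, so 5 is optimal.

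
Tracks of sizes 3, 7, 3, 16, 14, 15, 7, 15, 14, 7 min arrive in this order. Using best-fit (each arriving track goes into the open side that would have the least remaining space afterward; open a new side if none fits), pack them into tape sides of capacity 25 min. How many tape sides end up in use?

  3 → side 1 (new)  [load 3/25]
  7 → side 1  [load 10/25]
  3 → side 1  [load 13/25]
  16 → side 2 (new)  [load 16/25]
  14 → side 3 (new)  [load 14/25]
  15 → side 4 (new)  [load 15/25]
  7 → side 2  [load 23/25]
  15 → side 5 (new)  [load 15/25]
  14 → side 6 (new)  [load 14/25]
  7 → side 4  [load 22/25]
6 tape sides opened.

6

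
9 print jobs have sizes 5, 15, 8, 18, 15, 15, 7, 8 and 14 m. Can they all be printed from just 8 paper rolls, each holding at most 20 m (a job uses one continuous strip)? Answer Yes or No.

A valid assignment using 7 paper rolls:
  roll 1: 18 = 18
  roll 2: 15 + 5 = 20
  roll 3: 15 = 15
  roll 4: 15 = 15
  roll 5: 14 = 14
  roll 6: 8 + 8 = 16
  roll 7: 7 = 7
That uses only 7 ≤ 8, so 8 paper rolls are enough.

Yes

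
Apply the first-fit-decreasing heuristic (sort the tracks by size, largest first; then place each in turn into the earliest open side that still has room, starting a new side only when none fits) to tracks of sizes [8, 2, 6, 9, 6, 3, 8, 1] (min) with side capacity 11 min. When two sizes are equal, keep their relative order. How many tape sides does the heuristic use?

Sorted descending: 9, 8, 8, 6, 6, 3, 2, 1.
  9 → side 1 (new)  [load 9/11]
  8 → side 2 (new)  [load 8/11]
  8 → side 3 (new)  [load 8/11]
  6 → side 4 (new)  [load 6/11]
  6 → side 5 (new)  [load 6/11]
  3 → side 2  [load 11/11]
  2 → side 1  [load 11/11]
  1 → side 3  [load 9/11]
5 tape sides opened.

5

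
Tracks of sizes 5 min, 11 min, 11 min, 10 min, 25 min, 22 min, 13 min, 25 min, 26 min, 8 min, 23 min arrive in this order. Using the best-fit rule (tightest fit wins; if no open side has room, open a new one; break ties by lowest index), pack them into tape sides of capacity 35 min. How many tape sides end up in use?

6

  5 → side 1 (new)  [load 5/35]
  11 → side 1  [load 16/35]
  11 → side 1  [load 27/35]
  10 → side 2 (new)  [load 10/35]
  25 → side 2  [load 35/35]
  22 → side 3 (new)  [load 22/35]
  13 → side 3  [load 35/35]
  25 → side 4 (new)  [load 25/35]
  26 → side 5 (new)  [load 26/35]
  8 → side 1  [load 35/35]
  23 → side 6 (new)  [load 23/35]
6 tape sides opened.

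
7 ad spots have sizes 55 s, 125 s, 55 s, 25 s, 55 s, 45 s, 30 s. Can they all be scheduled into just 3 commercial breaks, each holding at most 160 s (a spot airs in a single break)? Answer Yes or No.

Yes

A valid assignment using 3 commercial breaks:
  break 1: 125 + 30 = 155
  break 2: 55 + 55 + 45 = 155
  break 3: 55 + 25 = 80
Every load is within 160 s, so 3 commercial breaks suffice.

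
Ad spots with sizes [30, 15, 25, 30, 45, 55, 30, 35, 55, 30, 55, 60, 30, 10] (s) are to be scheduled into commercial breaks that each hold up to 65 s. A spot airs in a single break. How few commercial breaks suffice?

Total = 60 + 55 + 55 + 55 + 45 + 35 + 30 + 30 + 30 + 30 + 30 + 25 + 15 + 10 = 505 s.
Lower bound: ⌈505/65⌉ = 8 commercial breaks.
A packing using 9 commercial breaks:
  break 1: 60 = 60
  break 2: 55 + 10 = 65
  break 3: 55 = 55
  break 4: 55 = 55
  break 5: 45 + 15 = 60
  break 6: 35 + 30 = 65
  break 7: 30 + 30 = 60
  break 8: 30 + 30 = 60
  break 9: 25 = 25
No arrangement into 8 commercial breaks stays within capacity, so 9 is optimal.

9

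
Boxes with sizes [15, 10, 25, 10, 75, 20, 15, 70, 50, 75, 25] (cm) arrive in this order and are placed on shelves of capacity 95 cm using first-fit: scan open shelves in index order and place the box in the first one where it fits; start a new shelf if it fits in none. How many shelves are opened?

  15 → shelf 1 (new)  [load 15/95]
  10 → shelf 1  [load 25/95]
  25 → shelf 1  [load 50/95]
  10 → shelf 1  [load 60/95]
  75 → shelf 2 (new)  [load 75/95]
  20 → shelf 1  [load 80/95]
  15 → shelf 1  [load 95/95]
  70 → shelf 3 (new)  [load 70/95]
  50 → shelf 4 (new)  [load 50/95]
  75 → shelf 5 (new)  [load 75/95]
  25 → shelf 3  [load 95/95]
5 shelves opened.

5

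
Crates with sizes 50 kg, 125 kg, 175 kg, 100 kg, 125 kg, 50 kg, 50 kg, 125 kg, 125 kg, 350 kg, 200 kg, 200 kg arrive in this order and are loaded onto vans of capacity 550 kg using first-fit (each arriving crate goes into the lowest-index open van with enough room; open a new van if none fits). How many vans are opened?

4

  50 → van 1 (new)  [load 50/550]
  125 → van 1  [load 175/550]
  175 → van 1  [load 350/550]
  100 → van 1  [load 450/550]
  125 → van 2 (new)  [load 125/550]
  50 → van 1  [load 500/550]
  50 → van 1  [load 550/550]
  125 → van 2  [load 250/550]
  125 → van 2  [load 375/550]
  350 → van 3 (new)  [load 350/550]
  200 → van 3  [load 550/550]
  200 → van 4 (new)  [load 200/550]
4 vans opened.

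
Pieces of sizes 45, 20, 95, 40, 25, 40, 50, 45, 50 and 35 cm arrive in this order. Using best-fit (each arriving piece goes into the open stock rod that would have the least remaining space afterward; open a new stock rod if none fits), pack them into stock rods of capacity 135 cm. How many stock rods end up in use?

  45 → stock rod 1 (new)  [load 45/135]
  20 → stock rod 1  [load 65/135]
  95 → stock rod 2 (new)  [load 95/135]
  40 → stock rod 2  [load 135/135]
  25 → stock rod 1  [load 90/135]
  40 → stock rod 1  [load 130/135]
  50 → stock rod 3 (new)  [load 50/135]
  45 → stock rod 3  [load 95/135]
  50 → stock rod 4 (new)  [load 50/135]
  35 → stock rod 3  [load 130/135]
4 stock rods opened.

4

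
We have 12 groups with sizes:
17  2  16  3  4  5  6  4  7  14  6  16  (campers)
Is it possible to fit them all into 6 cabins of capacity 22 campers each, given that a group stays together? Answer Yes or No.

A valid assignment using 5 cabins:
  cabin 1: 17 + 5 = 22
  cabin 2: 16 + 6 = 22
  cabin 3: 16 + 6 = 22
  cabin 4: 14 + 7 = 21
  cabin 5: 4 + 4 + 3 + 2 = 13
That uses only 5 ≤ 6, so 6 cabins are enough.

Yes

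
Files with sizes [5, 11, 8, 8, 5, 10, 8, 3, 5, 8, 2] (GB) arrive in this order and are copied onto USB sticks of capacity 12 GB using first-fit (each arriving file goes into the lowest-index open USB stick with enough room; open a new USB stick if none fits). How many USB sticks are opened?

  5 → USB stick 1 (new)  [load 5/12]
  11 → USB stick 2 (new)  [load 11/12]
  8 → USB stick 3 (new)  [load 8/12]
  8 → USB stick 4 (new)  [load 8/12]
  5 → USB stick 1  [load 10/12]
  10 → USB stick 5 (new)  [load 10/12]
  8 → USB stick 6 (new)  [load 8/12]
  3 → USB stick 3  [load 11/12]
  5 → USB stick 7 (new)  [load 5/12]
  8 → USB stick 8 (new)  [load 8/12]
  2 → USB stick 1  [load 12/12]
8 USB sticks opened.

8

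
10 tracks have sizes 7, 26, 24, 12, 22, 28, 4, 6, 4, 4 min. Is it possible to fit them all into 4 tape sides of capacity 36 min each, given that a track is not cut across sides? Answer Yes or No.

Yes

A valid assignment using 4 tape sides:
  side 1: 28 + 7 = 35
  side 2: 26 + 6 + 4 = 36
  side 3: 24 + 12 = 36
  side 4: 22 + 4 + 4 = 30
Every load is within 36 min, so 4 tape sides suffice.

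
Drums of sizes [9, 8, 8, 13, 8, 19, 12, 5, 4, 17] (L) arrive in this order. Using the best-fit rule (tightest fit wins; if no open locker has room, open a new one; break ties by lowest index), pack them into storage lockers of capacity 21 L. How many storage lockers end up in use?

6

  9 → locker 1 (new)  [load 9/21]
  8 → locker 1  [load 17/21]
  8 → locker 2 (new)  [load 8/21]
  13 → locker 2  [load 21/21]
  8 → locker 3 (new)  [load 8/21]
  19 → locker 4 (new)  [load 19/21]
  12 → locker 3  [load 20/21]
  5 → locker 5 (new)  [load 5/21]
  4 → locker 1  [load 21/21]
  17 → locker 6 (new)  [load 17/21]
6 storage lockers opened.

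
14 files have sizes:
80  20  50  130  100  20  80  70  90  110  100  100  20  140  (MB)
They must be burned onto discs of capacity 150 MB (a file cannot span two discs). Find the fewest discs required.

Total = 140 + 130 + 110 + 100 + 100 + 100 + 90 + 80 + 80 + 70 + 50 + 20 + 20 + 20 = 1110 MB.
Lower bound: ⌈1110/150⌉ = 8 discs.
Also, 9 files each exceed 75 MB, and no two of those can share a disc, so at least 9 discs are needed.
A packing using 9 discs:
  disc 1: 140 = 140
  disc 2: 130 + 20 = 150
  disc 3: 110 + 20 + 20 = 150
  disc 4: 100 + 50 = 150
  disc 5: 100 = 100
  disc 6: 100 = 100
  disc 7: 90 = 90
  disc 8: 80 + 70 = 150
  disc 9: 80 = 80
This matches the lower bound, so 9 is optimal.

9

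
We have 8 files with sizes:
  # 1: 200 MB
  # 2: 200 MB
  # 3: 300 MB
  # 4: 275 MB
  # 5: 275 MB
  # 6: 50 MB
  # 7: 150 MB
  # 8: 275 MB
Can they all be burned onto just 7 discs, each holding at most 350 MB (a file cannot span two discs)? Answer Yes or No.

A valid assignment using 6 discs:
  disc 1: 300 + 50 = 350
  disc 2: 275 = 275
  disc 3: 275 = 275
  disc 4: 275 = 275
  disc 5: 200 + 150 = 350
  disc 6: 200 = 200
That uses only 6 ≤ 7, so 7 discs are enough.

Yes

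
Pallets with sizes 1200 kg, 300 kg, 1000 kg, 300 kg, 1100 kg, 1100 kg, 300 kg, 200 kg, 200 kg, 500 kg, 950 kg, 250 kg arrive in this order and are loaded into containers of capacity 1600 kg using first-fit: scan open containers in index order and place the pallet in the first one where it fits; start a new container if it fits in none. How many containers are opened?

5

  1200 → container 1 (new)  [load 1200/1600]
  300 → container 1  [load 1500/1600]
  1000 → container 2 (new)  [load 1000/1600]
  300 → container 2  [load 1300/1600]
  1100 → container 3 (new)  [load 1100/1600]
  1100 → container 4 (new)  [load 1100/1600]
  300 → container 2  [load 1600/1600]
  200 → container 3  [load 1300/1600]
  200 → container 3  [load 1500/1600]
  500 → container 4  [load 1600/1600]
  950 → container 5 (new)  [load 950/1600]
  250 → container 5  [load 1200/1600]
5 containers opened.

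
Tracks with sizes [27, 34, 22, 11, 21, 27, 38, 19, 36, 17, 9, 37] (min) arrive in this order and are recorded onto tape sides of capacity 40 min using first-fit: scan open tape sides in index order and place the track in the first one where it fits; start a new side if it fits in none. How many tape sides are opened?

8

  27 → side 1 (new)  [load 27/40]
  34 → side 2 (new)  [load 34/40]
  22 → side 3 (new)  [load 22/40]
  11 → side 1  [load 38/40]
  21 → side 4 (new)  [load 21/40]
  27 → side 5 (new)  [load 27/40]
  38 → side 6 (new)  [load 38/40]
  19 → side 4  [load 40/40]
  36 → side 7 (new)  [load 36/40]
  17 → side 3  [load 39/40]
  9 → side 5  [load 36/40]
  37 → side 8 (new)  [load 37/40]
8 tape sides opened.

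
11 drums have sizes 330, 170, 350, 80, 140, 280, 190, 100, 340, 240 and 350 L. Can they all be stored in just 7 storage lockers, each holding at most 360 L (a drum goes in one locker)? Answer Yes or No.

No

Total = 2570 L; ⌈2570/360⌉ = 8.
At least 8 storage lockers are required, but only 7 are allowed.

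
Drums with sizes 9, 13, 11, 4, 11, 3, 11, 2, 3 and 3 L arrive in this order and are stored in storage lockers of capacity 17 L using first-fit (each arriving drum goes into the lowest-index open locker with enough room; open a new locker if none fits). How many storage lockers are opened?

5

  9 → locker 1 (new)  [load 9/17]
  13 → locker 2 (new)  [load 13/17]
  11 → locker 3 (new)  [load 11/17]
  4 → locker 1  [load 13/17]
  11 → locker 4 (new)  [load 11/17]
  3 → locker 1  [load 16/17]
  11 → locker 5 (new)  [load 11/17]
  2 → locker 2  [load 15/17]
  3 → locker 3  [load 14/17]
  3 → locker 3  [load 17/17]
5 storage lockers opened.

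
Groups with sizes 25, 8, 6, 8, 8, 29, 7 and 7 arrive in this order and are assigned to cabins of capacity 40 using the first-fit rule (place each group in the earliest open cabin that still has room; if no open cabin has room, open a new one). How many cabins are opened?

  25 → cabin 1 (new)  [load 25/40]
  8 → cabin 1  [load 33/40]
  6 → cabin 1  [load 39/40]
  8 → cabin 2 (new)  [load 8/40]
  8 → cabin 2  [load 16/40]
  29 → cabin 3 (new)  [load 29/40]
  7 → cabin 2  [load 23/40]
  7 → cabin 2  [load 30/40]
3 cabins opened.

3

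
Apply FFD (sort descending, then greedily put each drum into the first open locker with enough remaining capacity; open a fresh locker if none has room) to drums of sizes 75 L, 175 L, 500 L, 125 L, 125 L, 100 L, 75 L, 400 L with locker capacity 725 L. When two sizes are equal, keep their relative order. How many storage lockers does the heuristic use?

Sorted descending: 500, 400, 175, 125, 125, 100, 75, 75.
  500 → locker 1 (new)  [load 500/725]
  400 → locker 2 (new)  [load 400/725]
  175 → locker 1  [load 675/725]
  125 → locker 2  [load 525/725]
  125 → locker 2  [load 650/725]
  100 → locker 3 (new)  [load 100/725]
  75 → locker 2  [load 725/725]
  75 → locker 3  [load 175/725]
3 storage lockers opened.

3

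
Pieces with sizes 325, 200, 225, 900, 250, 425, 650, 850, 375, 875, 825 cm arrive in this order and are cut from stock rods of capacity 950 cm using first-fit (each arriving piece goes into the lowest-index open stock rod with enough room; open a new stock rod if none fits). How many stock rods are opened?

8

  325 → stock rod 1 (new)  [load 325/950]
  200 → stock rod 1  [load 525/950]
  225 → stock rod 1  [load 750/950]
  900 → stock rod 2 (new)  [load 900/950]
  250 → stock rod 3 (new)  [load 250/950]
  425 → stock rod 3  [load 675/950]
  650 → stock rod 4 (new)  [load 650/950]
  850 → stock rod 5 (new)  [load 850/950]
  375 → stock rod 6 (new)  [load 375/950]
  875 → stock rod 7 (new)  [load 875/950]
  825 → stock rod 8 (new)  [load 825/950]
8 stock rods opened.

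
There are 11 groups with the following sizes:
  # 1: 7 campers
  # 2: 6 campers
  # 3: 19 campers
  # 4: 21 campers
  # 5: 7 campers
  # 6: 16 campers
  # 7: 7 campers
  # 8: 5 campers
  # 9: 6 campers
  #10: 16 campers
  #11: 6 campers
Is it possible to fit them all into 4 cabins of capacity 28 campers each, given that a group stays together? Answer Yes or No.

No

Total = 116 campers; ⌈116/28⌉ = 5.
At least 5 cabins are required, but only 4 are allowed.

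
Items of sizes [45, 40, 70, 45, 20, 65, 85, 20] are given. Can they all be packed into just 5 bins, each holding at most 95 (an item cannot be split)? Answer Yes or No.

A valid assignment using 5 bins:
  bin 1: 85 = 85
  bin 2: 70 + 20 = 90
  bin 3: 65 + 20 = 85
  bin 4: 45 + 45 = 90
  bin 5: 40 = 40
Every load is within 95, so 5 bins suffice.

Yes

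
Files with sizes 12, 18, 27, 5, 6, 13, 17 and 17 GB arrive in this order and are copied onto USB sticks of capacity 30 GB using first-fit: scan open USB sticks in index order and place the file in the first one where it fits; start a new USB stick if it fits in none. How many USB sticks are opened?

  12 → USB stick 1 (new)  [load 12/30]
  18 → USB stick 1  [load 30/30]
  27 → USB stick 2 (new)  [load 27/30]
  5 → USB stick 3 (new)  [load 5/30]
  6 → USB stick 3  [load 11/30]
  13 → USB stick 3  [load 24/30]
  17 → USB stick 4 (new)  [load 17/30]
  17 → USB stick 5 (new)  [load 17/30]
5 USB sticks opened.

5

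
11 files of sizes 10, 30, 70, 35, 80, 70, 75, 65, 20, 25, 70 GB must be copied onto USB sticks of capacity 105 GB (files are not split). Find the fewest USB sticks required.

6

Total = 80 + 75 + 70 + 70 + 70 + 65 + 35 + 30 + 25 + 20 + 10 = 550 GB.
Lower bound: ⌈550/105⌉ = 6 USB sticks.
A packing using 6 USB sticks:
  USB stick 1: 80 + 25 = 105
  USB stick 2: 75 + 30 = 105
  USB stick 3: 70 + 35 = 105
  USB stick 4: 70 + 20 + 10 = 100
  USB stick 5: 70 = 70
  USB stick 6: 65 = 65
This matches the lower bound, so 6 is optimal.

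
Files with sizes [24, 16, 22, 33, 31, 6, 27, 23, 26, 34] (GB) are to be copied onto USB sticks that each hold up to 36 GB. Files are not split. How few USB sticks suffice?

Total = 34 + 33 + 31 + 27 + 26 + 24 + 23 + 22 + 16 + 6 = 242 GB.
Lower bound: ⌈242/36⌉ = 7 USB sticks.
Also, 8 files each exceed 18 GB, and no two of those can share a USB stick, so at least 8 USB sticks are needed.
A packing using 9 USB sticks:
  USB stick 1: 34 = 34
  USB stick 2: 33 = 33
  USB stick 3: 31 = 31
  USB stick 4: 27 + 6 = 33
  USB stick 5: 26 = 26
  USB stick 6: 24 = 24
  USB stick 7: 23 = 23
  USB stick 8: 22 = 22
  USB stick 9: 16 = 16
No arrangement into 8 USB sticks stays within capacity, so 9 is optimal.

9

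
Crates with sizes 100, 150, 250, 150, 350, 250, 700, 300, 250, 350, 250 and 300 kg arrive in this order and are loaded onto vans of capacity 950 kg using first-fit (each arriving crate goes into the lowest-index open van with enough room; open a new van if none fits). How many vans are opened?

  100 → van 1 (new)  [load 100/950]
  150 → van 1  [load 250/950]
  250 → van 1  [load 500/950]
  150 → van 1  [load 650/950]
  350 → van 2 (new)  [load 350/950]
  250 → van 1  [load 900/950]
  700 → van 3 (new)  [load 700/950]
  300 → van 2  [load 650/950]
  250 → van 2  [load 900/950]
  350 → van 4 (new)  [load 350/950]
  250 → van 3  [load 950/950]
  300 → van 4  [load 650/950]
4 vans opened.

4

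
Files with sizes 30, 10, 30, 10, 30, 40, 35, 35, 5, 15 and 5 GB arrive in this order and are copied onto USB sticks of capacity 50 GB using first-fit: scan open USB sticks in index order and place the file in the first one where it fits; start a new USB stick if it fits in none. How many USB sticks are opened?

  30 → USB stick 1 (new)  [load 30/50]
  10 → USB stick 1  [load 40/50]
  30 → USB stick 2 (new)  [load 30/50]
  10 → USB stick 1  [load 50/50]
  30 → USB stick 3 (new)  [load 30/50]
  40 → USB stick 4 (new)  [load 40/50]
  35 → USB stick 5 (new)  [load 35/50]
  35 → USB stick 6 (new)  [load 35/50]
  5 → USB stick 2  [load 35/50]
  15 → USB stick 2  [load 50/50]
  5 → USB stick 3  [load 35/50]
6 USB sticks opened.

6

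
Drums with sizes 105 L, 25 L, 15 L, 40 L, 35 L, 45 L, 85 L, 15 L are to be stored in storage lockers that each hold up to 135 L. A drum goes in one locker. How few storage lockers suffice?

3

Total = 105 + 85 + 45 + 40 + 35 + 25 + 15 + 15 = 365 L.
Lower bound: ⌈365/135⌉ = 3 storage lockers.
A packing using 3 storage lockers:
  locker 1: 105 + 25 = 130
  locker 2: 85 + 45 = 130
  locker 3: 40 + 35 + 15 + 15 = 105
This matches the lower bound, so 3 is optimal.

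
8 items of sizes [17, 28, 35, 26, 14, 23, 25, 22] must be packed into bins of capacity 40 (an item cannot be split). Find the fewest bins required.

Total = 35 + 28 + 26 + 25 + 23 + 22 + 17 + 14 = 190.
Lower bound: ⌈190/40⌉ = 5 bins.
Also, 6 items each exceed 20, and no two of those can share a bin, so at least 6 bins are needed.
A packing using 6 bins:
  bin 1: 35 = 35
  bin 2: 28 = 28
  bin 3: 26 + 14 = 40
  bin 4: 25 = 25
  bin 5: 23 + 17 = 40
  bin 6: 22 = 22
This matches the lower bound, so 6 is optimal.

6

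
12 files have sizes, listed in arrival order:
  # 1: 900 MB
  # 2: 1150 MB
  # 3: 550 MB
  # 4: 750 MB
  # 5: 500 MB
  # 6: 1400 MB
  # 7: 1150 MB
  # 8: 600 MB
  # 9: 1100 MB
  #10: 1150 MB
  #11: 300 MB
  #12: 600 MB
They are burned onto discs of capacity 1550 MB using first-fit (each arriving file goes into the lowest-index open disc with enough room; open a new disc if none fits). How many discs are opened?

8

  900 → disc 1 (new)  [load 900/1550]
  1150 → disc 2 (new)  [load 1150/1550]
  550 → disc 1  [load 1450/1550]
  750 → disc 3 (new)  [load 750/1550]
  500 → disc 3  [load 1250/1550]
  1400 → disc 4 (new)  [load 1400/1550]
  1150 → disc 5 (new)  [load 1150/1550]
  600 → disc 6 (new)  [load 600/1550]
  1100 → disc 7 (new)  [load 1100/1550]
  1150 → disc 8 (new)  [load 1150/1550]
  300 → disc 2  [load 1450/1550]
  600 → disc 6  [load 1200/1550]
8 discs opened.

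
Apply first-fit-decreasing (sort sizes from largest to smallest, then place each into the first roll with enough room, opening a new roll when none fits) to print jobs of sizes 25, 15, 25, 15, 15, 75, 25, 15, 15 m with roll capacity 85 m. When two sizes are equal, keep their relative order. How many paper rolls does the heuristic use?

Sorted descending: 75, 25, 25, 25, 15, 15, 15, 15, 15.
  75 → roll 1 (new)  [load 75/85]
  25 → roll 2 (new)  [load 25/85]
  25 → roll 2  [load 50/85]
  25 → roll 2  [load 75/85]
  15 → roll 3 (new)  [load 15/85]
  15 → roll 3  [load 30/85]
  15 → roll 3  [load 45/85]
  15 → roll 3  [load 60/85]
  15 → roll 3  [load 75/85]
3 paper rolls opened.

3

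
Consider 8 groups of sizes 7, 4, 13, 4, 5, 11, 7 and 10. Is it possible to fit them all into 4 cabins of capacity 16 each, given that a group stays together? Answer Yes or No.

No

Total = 61; ⌈61/16⌉ = 4.
The bound of 4 does not rule out 4, but exhaustive search shows no assignment into 4 cabins of capacity 16 exists — the minimum is 5.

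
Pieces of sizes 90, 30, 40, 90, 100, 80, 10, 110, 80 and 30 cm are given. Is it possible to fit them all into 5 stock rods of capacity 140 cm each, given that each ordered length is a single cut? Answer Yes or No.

No

Total = 660 cm; ⌈660/140⌉ = 5.
6 pieces each exceed half the capacity and cannot share a stock rod, forcing at least 6 stock rods.
At least 6 stock rods are required, but only 5 are allowed.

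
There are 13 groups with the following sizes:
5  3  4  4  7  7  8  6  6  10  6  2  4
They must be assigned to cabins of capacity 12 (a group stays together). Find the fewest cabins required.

Total = 10 + 8 + 7 + 7 + 6 + 6 + 6 + 5 + 4 + 4 + 4 + 3 + 2 = 72.
Lower bound: ⌈72/12⌉ = 6 cabins.
A packing using 7 cabins:
  cabin 1: 10 + 2 = 12
  cabin 2: 8 + 4 = 12
  cabin 3: 7 + 5 = 12
  cabin 4: 7 + 4 = 11
  cabin 5: 6 + 6 = 12
  cabin 6: 6 + 4 = 10
  cabin 7: 3 = 3
No arrangement into 6 cabins stays within capacity, so 7 is optimal.

7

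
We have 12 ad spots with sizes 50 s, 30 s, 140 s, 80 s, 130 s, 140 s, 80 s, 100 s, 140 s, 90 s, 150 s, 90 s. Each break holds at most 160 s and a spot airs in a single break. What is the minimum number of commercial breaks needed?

9

Total = 150 + 140 + 140 + 140 + 130 + 100 + 90 + 90 + 80 + 80 + 50 + 30 = 1220 s.
Lower bound: ⌈1220/160⌉ = 8 commercial breaks.
A packing using 9 commercial breaks:
  break 1: 150 = 150
  break 2: 140 = 140
  break 3: 140 = 140
  break 4: 140 = 140
  break 5: 130 + 30 = 160
  break 6: 100 + 50 = 150
  break 7: 90 = 90
  break 8: 90 = 90
  break 9: 80 + 80 = 160
No arrangement into 8 commercial breaks stays within capacity, so 9 is optimal.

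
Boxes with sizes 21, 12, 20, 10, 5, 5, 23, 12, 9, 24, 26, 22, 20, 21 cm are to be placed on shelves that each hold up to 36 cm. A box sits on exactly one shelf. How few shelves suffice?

Total = 26 + 24 + 23 + 22 + 21 + 21 + 20 + 20 + 12 + 12 + 10 + 9 + 5 + 5 = 230 cm.
Lower bound: ⌈230/36⌉ = 7 shelves.
Also, 8 boxes each exceed 18 cm, and no two of those can share a shelf, so at least 8 shelves are needed.
A packing using 8 shelves:
  shelf 1: 26 + 10 = 36
  shelf 2: 24 + 12 = 36
  shelf 3: 23 + 12 = 35
  shelf 4: 22 + 9 + 5 = 36
  shelf 5: 21 + 5 = 26
  shelf 6: 21 = 21
  shelf 7: 20 = 20
  shelf 8: 20 = 20
This matches the lower bound, so 8 is optimal.

8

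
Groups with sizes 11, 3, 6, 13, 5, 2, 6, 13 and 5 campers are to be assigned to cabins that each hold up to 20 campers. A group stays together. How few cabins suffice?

4

Total = 13 + 13 + 11 + 6 + 6 + 5 + 5 + 3 + 2 = 64 campers.
Lower bound: ⌈64/20⌉ = 4 cabins.
A packing using 4 cabins:
  cabin 1: 13 + 6 = 19
  cabin 2: 13 + 6 = 19
  cabin 3: 11 + 5 + 3 = 19
  cabin 4: 5 + 2 = 7
This matches the lower bound, so 4 is optimal.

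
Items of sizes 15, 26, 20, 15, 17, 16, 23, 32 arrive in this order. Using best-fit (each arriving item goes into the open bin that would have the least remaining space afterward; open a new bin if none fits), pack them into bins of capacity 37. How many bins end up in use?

  15 → bin 1 (new)  [load 15/37]
  26 → bin 2 (new)  [load 26/37]
  20 → bin 1  [load 35/37]
  15 → bin 3 (new)  [load 15/37]
  17 → bin 3  [load 32/37]
  16 → bin 4 (new)  [load 16/37]
  23 → bin 5 (new)  [load 23/37]
  32 → bin 6 (new)  [load 32/37]
6 bins opened.

6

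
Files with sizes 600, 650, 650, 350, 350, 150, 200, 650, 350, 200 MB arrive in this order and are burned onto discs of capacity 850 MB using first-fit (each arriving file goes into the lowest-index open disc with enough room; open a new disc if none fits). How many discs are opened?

  600 → disc 1 (new)  [load 600/850]
  650 → disc 2 (new)  [load 650/850]
  650 → disc 3 (new)  [load 650/850]
  350 → disc 4 (new)  [load 350/850]
  350 → disc 4  [load 700/850]
  150 → disc 1  [load 750/850]
  200 → disc 2  [load 850/850]
  650 → disc 5 (new)  [load 650/850]
  350 → disc 6 (new)  [load 350/850]
  200 → disc 3  [load 850/850]
6 discs opened.

6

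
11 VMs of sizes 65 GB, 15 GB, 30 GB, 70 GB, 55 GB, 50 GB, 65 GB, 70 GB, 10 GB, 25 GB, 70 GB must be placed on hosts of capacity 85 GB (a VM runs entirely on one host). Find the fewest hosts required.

7

Total = 70 + 70 + 70 + 65 + 65 + 55 + 50 + 30 + 25 + 15 + 10 = 525 GB.
Lower bound: ⌈525/85⌉ = 7 hosts.
A packing using 7 hosts:
  host 1: 70 + 15 = 85
  host 2: 70 + 10 = 80
  host 3: 70 = 70
  host 4: 65 = 65
  host 5: 65 = 65
  host 6: 55 + 30 = 85
  host 7: 50 + 25 = 75
This matches the lower bound, so 7 is optimal.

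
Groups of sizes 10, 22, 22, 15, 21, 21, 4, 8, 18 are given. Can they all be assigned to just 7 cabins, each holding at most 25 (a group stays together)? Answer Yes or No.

Yes

A valid assignment using 7 cabins:
  cabin 1: 22 = 22
  cabin 2: 22 = 22
  cabin 3: 21 + 4 = 25
  cabin 4: 21 = 21
  cabin 5: 18 = 18
  cabin 6: 15 + 10 = 25
  cabin 7: 8 = 8
Every load is within 25, so 7 cabins suffice.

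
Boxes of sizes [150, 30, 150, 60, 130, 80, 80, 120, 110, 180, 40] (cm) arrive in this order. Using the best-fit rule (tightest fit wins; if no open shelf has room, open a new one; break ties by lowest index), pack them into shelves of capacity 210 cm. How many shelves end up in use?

  150 → shelf 1 (new)  [load 150/210]
  30 → shelf 1  [load 180/210]
  150 → shelf 2 (new)  [load 150/210]
  60 → shelf 2  [load 210/210]
  130 → shelf 3 (new)  [load 130/210]
  80 → shelf 3  [load 210/210]
  80 → shelf 4 (new)  [load 80/210]
  120 → shelf 4  [load 200/210]
  110 → shelf 5 (new)  [load 110/210]
  180 → shelf 6 (new)  [load 180/210]
  40 → shelf 5  [load 150/210]
6 shelves opened.

6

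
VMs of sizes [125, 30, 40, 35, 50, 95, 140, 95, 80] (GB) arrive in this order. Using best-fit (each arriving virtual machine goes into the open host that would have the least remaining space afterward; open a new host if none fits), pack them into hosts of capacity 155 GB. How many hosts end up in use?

  125 → host 1 (new)  [load 125/155]
  30 → host 1  [load 155/155]
  40 → host 2 (new)  [load 40/155]
  35 → host 2  [load 75/155]
  50 → host 2  [load 125/155]
  95 → host 3 (new)  [load 95/155]
  140 → host 4 (new)  [load 140/155]
  95 → host 5 (new)  [load 95/155]
  80 → host 6 (new)  [load 80/155]
6 hosts opened.

6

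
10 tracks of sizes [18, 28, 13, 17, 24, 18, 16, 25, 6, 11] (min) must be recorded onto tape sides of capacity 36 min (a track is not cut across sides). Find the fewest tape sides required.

6

Total = 28 + 25 + 24 + 18 + 18 + 17 + 16 + 13 + 11 + 6 = 176 min.
Lower bound: ⌈176/36⌉ = 5 tape sides.
A packing using 6 tape sides:
  side 1: 28 + 6 = 34
  side 2: 25 + 11 = 36
  side 3: 24 = 24
  side 4: 18 + 18 = 36
  side 5: 17 + 16 = 33
  side 6: 13 = 13
No arrangement into 5 tape sides stays within capacity, so 6 is optimal.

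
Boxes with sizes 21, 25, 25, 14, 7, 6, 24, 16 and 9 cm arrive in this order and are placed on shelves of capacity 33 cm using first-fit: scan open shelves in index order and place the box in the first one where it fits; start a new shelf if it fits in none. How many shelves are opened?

5

  21 → shelf 1 (new)  [load 21/33]
  25 → shelf 2 (new)  [load 25/33]
  25 → shelf 3 (new)  [load 25/33]
  14 → shelf 4 (new)  [load 14/33]
  7 → shelf 1  [load 28/33]
  6 → shelf 2  [load 31/33]
  24 → shelf 5 (new)  [load 24/33]
  16 → shelf 4  [load 30/33]
  9 → shelf 5  [load 33/33]
5 shelves opened.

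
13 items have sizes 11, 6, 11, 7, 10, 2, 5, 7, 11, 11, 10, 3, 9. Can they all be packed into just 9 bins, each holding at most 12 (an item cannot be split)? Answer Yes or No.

No

Total = 103; ⌈103/12⌉ = 9.
The bound of 9 does not rule out 9, but exhaustive search shows no assignment into 9 bins of capacity 12 exists — the minimum is 10.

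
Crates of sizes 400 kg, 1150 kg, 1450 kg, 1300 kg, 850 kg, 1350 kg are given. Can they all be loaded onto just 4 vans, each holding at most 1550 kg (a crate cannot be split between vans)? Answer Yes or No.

No

Total = 6500 kg; ⌈6500/1550⌉ = 5.
At least 5 vans are required, but only 4 are allowed.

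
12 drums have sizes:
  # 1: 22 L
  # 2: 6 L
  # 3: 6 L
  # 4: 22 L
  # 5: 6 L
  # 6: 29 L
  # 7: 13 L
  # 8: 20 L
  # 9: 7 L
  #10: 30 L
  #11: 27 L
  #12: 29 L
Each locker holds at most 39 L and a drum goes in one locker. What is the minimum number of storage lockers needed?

Total = 30 + 29 + 29 + 27 + 22 + 22 + 20 + 13 + 7 + 6 + 6 + 6 = 217 L.
Lower bound: ⌈217/39⌉ = 6 storage lockers.
Also, 7 drums each exceed 39/2 L, and no two of those can share a locker, so at least 7 storage lockers are needed.
A packing using 7 storage lockers:
  locker 1: 30 + 7 = 37
  locker 2: 29 + 6 = 35
  locker 3: 29 + 6 = 35
  locker 4: 27 + 6 = 33
  locker 5: 22 + 13 = 35
  locker 6: 22 = 22
  locker 7: 20 = 20
This matches the lower bound, so 7 is optimal.

7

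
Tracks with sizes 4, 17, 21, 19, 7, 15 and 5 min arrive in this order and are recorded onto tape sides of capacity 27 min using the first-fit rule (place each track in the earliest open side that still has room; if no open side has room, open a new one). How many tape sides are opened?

4

  4 → side 1 (new)  [load 4/27]
  17 → side 1  [load 21/27]
  21 → side 2 (new)  [load 21/27]
  19 → side 3 (new)  [load 19/27]
  7 → side 3  [load 26/27]
  15 → side 4 (new)  [load 15/27]
  5 → side 1  [load 26/27]
4 tape sides opened.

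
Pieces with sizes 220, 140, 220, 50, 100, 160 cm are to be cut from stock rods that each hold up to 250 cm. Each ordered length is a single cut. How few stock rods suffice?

4

Total = 220 + 220 + 160 + 140 + 100 + 50 = 890 cm.
Lower bound: ⌈890/250⌉ = 4 stock rods.
A packing using 4 stock rods:
  stock rod 1: 220 = 220
  stock rod 2: 220 = 220
  stock rod 3: 160 + 50 = 210
  stock rod 4: 140 + 100 = 240
This matches the lower bound, so 4 is optimal.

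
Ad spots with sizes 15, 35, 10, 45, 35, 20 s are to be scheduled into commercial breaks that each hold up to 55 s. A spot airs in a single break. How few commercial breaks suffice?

Total = 45 + 35 + 35 + 20 + 15 + 10 = 160 s.
Lower bound: ⌈160/55⌉ = 3 commercial breaks.
A packing using 3 commercial breaks:
  break 1: 45 + 10 = 55
  break 2: 35 + 20 = 55
  break 3: 35 + 15 = 50
This matches the lower bound, so 3 is optimal.

3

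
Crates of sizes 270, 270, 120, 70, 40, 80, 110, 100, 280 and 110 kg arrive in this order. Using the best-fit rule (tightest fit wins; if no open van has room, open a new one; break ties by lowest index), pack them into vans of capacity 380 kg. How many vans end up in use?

  270 → van 1 (new)  [load 270/380]
  270 → van 2 (new)  [load 270/380]
  120 → van 3 (new)  [load 120/380]
  70 → van 1  [load 340/380]
  40 → van 1  [load 380/380]
  80 → van 2  [load 350/380]
  110 → van 3  [load 230/380]
  100 → van 3  [load 330/380]
  280 → van 4 (new)  [load 280/380]
  110 → van 5 (new)  [load 110/380]
5 vans opened.

5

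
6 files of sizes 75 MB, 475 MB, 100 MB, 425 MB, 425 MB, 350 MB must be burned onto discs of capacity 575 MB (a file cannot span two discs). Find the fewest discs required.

4

Total = 475 + 425 + 425 + 350 + 100 + 75 = 1850 MB.
Lower bound: ⌈1850/575⌉ = 4 discs.
A packing using 4 discs:
  disc 1: 475 + 100 = 575
  disc 2: 425 + 75 = 500
  disc 3: 425 = 425
  disc 4: 350 = 350
This matches the lower bound, so 4 is optimal.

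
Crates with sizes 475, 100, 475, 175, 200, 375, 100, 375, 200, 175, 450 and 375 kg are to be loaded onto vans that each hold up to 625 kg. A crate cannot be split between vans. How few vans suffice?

6

Total = 475 + 475 + 450 + 375 + 375 + 375 + 200 + 200 + 175 + 175 + 100 + 100 = 3475 kg.
Lower bound: ⌈3475/625⌉ = 6 vans.
A packing using 6 vans:
  van 1: 475 + 100 = 575
  van 2: 475 + 100 = 575
  van 3: 450 + 175 = 625
  van 4: 375 + 200 = 575
  van 5: 375 + 200 = 575
  van 6: 375 + 175 = 550
This matches the lower bound, so 6 is optimal.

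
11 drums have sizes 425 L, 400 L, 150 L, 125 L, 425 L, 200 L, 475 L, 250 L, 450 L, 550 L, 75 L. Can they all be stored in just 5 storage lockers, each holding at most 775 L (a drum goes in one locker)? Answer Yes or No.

No

Total = 3525 L; ⌈3525/775⌉ = 5.
6 drums each exceed half the capacity and cannot share a locker, forcing at least 6 storage lockers.
At least 6 storage lockers are required, but only 5 are allowed.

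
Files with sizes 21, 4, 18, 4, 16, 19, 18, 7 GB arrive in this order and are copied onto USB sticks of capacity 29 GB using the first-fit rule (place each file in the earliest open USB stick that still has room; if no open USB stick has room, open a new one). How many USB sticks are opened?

5

  21 → USB stick 1 (new)  [load 21/29]
  4 → USB stick 1  [load 25/29]
  18 → USB stick 2 (new)  [load 18/29]
  4 → USB stick 1  [load 29/29]
  16 → USB stick 3 (new)  [load 16/29]
  19 → USB stick 4 (new)  [load 19/29]
  18 → USB stick 5 (new)  [load 18/29]
  7 → USB stick 2  [load 25/29]
5 USB sticks opened.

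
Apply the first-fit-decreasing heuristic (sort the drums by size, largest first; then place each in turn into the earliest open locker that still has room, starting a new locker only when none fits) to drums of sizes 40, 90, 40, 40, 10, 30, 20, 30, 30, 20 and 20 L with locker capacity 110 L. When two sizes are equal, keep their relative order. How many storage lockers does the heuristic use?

4

Sorted descending: 90, 40, 40, 40, 30, 30, 30, 20, 20, 20, 10.
  90 → locker 1 (new)  [load 90/110]
  40 → locker 2 (new)  [load 40/110]
  40 → locker 2  [load 80/110]
  40 → locker 3 (new)  [load 40/110]
  30 → locker 2  [load 110/110]
  30 → locker 3  [load 70/110]
  30 → locker 3  [load 100/110]
  20 → locker 1  [load 110/110]
  20 → locker 4 (new)  [load 20/110]
  20 → locker 4  [load 40/110]
  10 → locker 3  [load 110/110]
4 storage lockers opened.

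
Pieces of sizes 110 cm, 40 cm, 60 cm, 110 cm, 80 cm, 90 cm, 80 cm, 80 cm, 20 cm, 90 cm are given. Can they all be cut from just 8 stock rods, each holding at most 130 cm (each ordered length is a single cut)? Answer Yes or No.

A valid assignment using 8 stock rods:
  stock rod 1: 110 + 20 = 130
  stock rod 2: 110 = 110
  stock rod 3: 90 + 40 = 130
  stock rod 4: 90 = 90
  stock rod 5: 80 = 80
  stock rod 6: 80 = 80
  stock rod 7: 80 = 80
  stock rod 8: 60 = 60
Every load is within 130 cm, so 8 stock rods suffice.

Yes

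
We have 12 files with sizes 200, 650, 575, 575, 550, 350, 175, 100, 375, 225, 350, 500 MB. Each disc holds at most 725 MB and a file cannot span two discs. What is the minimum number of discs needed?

Total = 650 + 575 + 575 + 550 + 500 + 375 + 350 + 350 + 225 + 200 + 175 + 100 = 4625 MB.
Lower bound: ⌈4625/725⌉ = 7 discs.
A packing using 7 discs:
  disc 1: 650 = 650
  disc 2: 575 + 100 = 675
  disc 3: 575 = 575
  disc 4: 550 + 175 = 725
  disc 5: 500 + 225 = 725
  disc 6: 375 + 350 = 725
  disc 7: 350 + 200 = 550
This matches the lower bound, so 7 is optimal.

7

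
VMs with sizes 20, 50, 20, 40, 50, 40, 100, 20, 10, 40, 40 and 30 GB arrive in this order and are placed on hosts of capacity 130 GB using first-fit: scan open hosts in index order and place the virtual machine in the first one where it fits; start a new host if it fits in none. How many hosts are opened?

  20 → host 1 (new)  [load 20/130]
  50 → host 1  [load 70/130]
  20 → host 1  [load 90/130]
  40 → host 1  [load 130/130]
  50 → host 2 (new)  [load 50/130]
  40 → host 2  [load 90/130]
  100 → host 3 (new)  [load 100/130]
  20 → host 2  [load 110/130]
  10 → host 2  [load 120/130]
  40 → host 4 (new)  [load 40/130]
  40 → host 4  [load 80/130]
  30 → host 3  [load 130/130]
4 hosts opened.

4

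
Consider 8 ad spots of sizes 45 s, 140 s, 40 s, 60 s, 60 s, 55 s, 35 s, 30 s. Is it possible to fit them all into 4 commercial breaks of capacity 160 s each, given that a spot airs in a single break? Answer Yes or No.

Yes

A valid assignment using 4 commercial breaks:
  break 1: 140 = 140
  break 2: 60 + 60 + 40 = 160
  break 3: 55 + 45 + 35 = 135
  break 4: 30 = 30
Every load is within 160 s, so 4 commercial breaks suffice.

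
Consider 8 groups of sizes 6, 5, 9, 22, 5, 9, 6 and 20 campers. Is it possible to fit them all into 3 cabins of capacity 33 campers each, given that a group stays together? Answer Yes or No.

Yes

A valid assignment using 3 cabins:
  cabin 1: 22 + 9 = 31
  cabin 2: 20 + 9 = 29
  cabin 3: 6 + 6 + 5 + 5 = 22
Every load is within 33 campers, so 3 cabins suffice.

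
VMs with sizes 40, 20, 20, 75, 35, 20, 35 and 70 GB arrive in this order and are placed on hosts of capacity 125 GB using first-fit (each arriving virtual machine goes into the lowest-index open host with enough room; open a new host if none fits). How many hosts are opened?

3

  40 → host 1 (new)  [load 40/125]
  20 → host 1  [load 60/125]
  20 → host 1  [load 80/125]
  75 → host 2 (new)  [load 75/125]
  35 → host 1  [load 115/125]
  20 → host 2  [load 95/125]
  35 → host 3 (new)  [load 35/125]
  70 → host 3  [load 105/125]
3 hosts opened.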